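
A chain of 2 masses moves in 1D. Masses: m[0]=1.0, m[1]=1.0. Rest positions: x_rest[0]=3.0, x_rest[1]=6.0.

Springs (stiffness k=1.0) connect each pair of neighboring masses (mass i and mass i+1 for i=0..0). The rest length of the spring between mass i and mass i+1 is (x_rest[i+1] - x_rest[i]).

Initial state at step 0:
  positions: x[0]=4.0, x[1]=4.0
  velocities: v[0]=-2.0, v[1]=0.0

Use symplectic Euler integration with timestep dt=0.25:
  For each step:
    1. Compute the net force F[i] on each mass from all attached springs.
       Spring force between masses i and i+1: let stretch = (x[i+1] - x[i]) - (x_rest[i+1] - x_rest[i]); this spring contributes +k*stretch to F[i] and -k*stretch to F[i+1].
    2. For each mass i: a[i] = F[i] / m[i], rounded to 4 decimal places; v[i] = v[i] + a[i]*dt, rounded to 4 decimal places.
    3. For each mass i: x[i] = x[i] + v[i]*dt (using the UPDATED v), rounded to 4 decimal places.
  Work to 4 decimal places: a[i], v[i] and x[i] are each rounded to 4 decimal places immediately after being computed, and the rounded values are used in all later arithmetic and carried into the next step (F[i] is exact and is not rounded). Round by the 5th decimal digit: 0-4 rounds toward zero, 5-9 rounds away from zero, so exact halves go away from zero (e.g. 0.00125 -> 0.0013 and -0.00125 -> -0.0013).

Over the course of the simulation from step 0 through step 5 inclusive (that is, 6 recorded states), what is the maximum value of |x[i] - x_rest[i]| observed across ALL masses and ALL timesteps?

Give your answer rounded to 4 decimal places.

Step 0: x=[4.0000 4.0000] v=[-2.0000 0.0000]
Step 1: x=[3.3125 4.1875] v=[-2.7500 0.7500]
Step 2: x=[2.4922 4.5078] v=[-3.2813 1.2813]
Step 3: x=[1.6104 4.8897] v=[-3.5274 1.5274]
Step 4: x=[0.7460 5.2541] v=[-3.4576 1.4576]
Step 5: x=[-0.0242 5.5243] v=[-3.0806 1.0806]
Max displacement = 3.0242

Answer: 3.0242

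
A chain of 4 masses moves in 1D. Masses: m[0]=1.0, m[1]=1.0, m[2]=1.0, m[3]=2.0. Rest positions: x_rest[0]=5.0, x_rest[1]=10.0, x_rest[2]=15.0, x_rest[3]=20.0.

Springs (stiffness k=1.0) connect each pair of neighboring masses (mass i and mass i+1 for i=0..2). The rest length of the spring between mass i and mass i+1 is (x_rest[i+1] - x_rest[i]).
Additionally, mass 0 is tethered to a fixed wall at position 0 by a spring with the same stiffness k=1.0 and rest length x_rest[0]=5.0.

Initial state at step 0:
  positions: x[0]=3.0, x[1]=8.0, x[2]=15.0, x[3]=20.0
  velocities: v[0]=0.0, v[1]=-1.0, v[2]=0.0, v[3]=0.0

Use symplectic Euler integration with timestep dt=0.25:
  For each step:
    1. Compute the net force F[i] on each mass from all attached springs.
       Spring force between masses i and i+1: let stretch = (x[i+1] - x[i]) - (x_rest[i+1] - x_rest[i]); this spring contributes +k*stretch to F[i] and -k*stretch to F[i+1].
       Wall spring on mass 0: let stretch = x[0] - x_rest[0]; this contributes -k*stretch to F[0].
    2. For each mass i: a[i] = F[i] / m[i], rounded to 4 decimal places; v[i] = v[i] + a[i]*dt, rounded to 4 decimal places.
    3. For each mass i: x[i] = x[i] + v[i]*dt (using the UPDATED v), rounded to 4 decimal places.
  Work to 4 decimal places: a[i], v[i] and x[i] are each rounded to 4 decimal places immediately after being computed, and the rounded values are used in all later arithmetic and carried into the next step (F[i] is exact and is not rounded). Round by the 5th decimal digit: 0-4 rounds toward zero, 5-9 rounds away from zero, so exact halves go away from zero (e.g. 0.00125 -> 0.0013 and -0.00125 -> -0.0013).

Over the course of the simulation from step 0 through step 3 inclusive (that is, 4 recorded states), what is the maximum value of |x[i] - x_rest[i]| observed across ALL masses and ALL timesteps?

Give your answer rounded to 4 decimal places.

Step 0: x=[3.0000 8.0000 15.0000 20.0000] v=[0.0000 -1.0000 0.0000 0.0000]
Step 1: x=[3.1250 7.8750 14.8750 20.0000] v=[0.5000 -0.5000 -0.5000 0.0000]
Step 2: x=[3.3516 7.8906 14.6328 19.9961] v=[0.9063 0.0625 -0.9688 -0.0156]
Step 3: x=[3.6524 8.0439 14.3044 19.9809] v=[1.2032 0.6133 -1.3135 -0.0610]
Max displacement = 2.1250

Answer: 2.1250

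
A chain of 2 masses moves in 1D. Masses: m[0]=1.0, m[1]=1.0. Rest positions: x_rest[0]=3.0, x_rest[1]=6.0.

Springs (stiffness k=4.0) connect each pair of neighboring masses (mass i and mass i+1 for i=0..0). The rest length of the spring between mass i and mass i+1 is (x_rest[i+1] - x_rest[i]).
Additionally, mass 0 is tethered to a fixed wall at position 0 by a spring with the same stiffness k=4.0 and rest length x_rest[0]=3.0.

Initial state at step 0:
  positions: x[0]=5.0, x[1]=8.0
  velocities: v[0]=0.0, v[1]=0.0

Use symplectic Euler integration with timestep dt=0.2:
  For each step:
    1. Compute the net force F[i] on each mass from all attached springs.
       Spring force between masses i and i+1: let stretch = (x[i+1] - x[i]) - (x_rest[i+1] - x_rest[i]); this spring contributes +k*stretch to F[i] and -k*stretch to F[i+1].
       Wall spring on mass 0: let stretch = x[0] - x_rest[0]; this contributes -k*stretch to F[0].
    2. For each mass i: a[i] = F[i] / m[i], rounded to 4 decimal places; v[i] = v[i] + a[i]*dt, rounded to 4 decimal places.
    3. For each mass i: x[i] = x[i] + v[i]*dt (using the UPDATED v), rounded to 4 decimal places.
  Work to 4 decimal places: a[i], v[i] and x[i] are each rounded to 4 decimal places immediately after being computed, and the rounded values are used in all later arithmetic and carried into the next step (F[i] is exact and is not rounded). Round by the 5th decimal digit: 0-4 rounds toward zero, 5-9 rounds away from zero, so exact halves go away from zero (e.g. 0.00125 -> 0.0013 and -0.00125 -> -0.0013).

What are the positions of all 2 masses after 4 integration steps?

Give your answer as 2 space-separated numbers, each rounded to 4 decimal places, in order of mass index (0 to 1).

Step 0: x=[5.0000 8.0000] v=[0.0000 0.0000]
Step 1: x=[4.6800 8.0000] v=[-1.6000 0.0000]
Step 2: x=[4.1424 7.9488] v=[-2.6880 -0.2560]
Step 3: x=[3.5510 7.7686] v=[-2.9568 -0.9011]
Step 4: x=[3.0663 7.3936] v=[-2.4235 -1.8752]

Answer: 3.0663 7.3936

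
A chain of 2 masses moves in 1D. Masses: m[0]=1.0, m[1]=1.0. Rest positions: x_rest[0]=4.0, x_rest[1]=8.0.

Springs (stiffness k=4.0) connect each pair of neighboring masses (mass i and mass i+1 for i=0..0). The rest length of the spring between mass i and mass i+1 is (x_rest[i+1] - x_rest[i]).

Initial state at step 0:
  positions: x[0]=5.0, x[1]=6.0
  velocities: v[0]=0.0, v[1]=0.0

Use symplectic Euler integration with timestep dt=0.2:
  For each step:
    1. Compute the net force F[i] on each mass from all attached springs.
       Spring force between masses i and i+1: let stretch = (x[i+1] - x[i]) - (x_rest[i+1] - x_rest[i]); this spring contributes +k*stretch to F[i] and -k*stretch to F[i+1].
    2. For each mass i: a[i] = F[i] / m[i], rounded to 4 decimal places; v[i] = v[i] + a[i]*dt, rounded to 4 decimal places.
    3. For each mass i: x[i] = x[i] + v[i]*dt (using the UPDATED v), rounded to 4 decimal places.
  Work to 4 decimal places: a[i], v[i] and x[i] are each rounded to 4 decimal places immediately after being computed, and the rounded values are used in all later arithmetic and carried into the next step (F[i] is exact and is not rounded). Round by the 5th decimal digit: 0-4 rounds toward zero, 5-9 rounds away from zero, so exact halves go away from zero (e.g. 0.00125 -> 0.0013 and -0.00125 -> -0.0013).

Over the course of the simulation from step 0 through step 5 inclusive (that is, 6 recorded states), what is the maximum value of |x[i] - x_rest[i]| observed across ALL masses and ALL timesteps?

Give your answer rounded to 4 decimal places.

Answer: 2.0638

Derivation:
Step 0: x=[5.0000 6.0000] v=[0.0000 0.0000]
Step 1: x=[4.5200 6.4800] v=[-2.4000 2.4000]
Step 2: x=[3.7136 7.2864] v=[-4.0320 4.0320]
Step 3: x=[2.8388 8.1612] v=[-4.3738 4.3738]
Step 4: x=[2.1756 8.8244] v=[-3.3159 3.3159]
Step 5: x=[1.9362 9.0638] v=[-1.1969 1.1969]
Max displacement = 2.0638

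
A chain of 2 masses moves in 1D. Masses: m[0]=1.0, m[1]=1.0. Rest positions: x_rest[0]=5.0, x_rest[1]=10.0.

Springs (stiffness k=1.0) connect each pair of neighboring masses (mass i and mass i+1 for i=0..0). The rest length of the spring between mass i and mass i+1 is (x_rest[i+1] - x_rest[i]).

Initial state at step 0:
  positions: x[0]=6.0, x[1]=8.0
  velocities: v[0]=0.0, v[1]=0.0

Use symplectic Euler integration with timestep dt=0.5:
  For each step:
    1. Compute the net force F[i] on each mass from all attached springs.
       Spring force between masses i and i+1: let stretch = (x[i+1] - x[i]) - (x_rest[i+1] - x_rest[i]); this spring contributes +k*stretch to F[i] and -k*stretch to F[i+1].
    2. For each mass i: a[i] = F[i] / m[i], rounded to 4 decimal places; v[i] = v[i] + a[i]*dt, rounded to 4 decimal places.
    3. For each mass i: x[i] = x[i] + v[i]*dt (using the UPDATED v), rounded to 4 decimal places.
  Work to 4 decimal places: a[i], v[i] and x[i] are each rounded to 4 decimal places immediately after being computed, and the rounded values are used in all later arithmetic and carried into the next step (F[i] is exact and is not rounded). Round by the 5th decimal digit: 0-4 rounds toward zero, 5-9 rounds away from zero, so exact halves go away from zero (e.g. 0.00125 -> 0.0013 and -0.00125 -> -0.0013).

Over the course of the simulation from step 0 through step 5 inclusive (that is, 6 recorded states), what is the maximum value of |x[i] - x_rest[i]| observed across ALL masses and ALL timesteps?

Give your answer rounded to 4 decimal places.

Answer: 2.0937

Derivation:
Step 0: x=[6.0000 8.0000] v=[0.0000 0.0000]
Step 1: x=[5.2500 8.7500] v=[-1.5000 1.5000]
Step 2: x=[4.1250 9.8750] v=[-2.2500 2.2500]
Step 3: x=[3.1875 10.8125] v=[-1.8750 1.8750]
Step 4: x=[2.9063 11.0938] v=[-0.5625 0.5625]
Step 5: x=[3.4220 10.5782] v=[1.0313 -1.0313]
Max displacement = 2.0937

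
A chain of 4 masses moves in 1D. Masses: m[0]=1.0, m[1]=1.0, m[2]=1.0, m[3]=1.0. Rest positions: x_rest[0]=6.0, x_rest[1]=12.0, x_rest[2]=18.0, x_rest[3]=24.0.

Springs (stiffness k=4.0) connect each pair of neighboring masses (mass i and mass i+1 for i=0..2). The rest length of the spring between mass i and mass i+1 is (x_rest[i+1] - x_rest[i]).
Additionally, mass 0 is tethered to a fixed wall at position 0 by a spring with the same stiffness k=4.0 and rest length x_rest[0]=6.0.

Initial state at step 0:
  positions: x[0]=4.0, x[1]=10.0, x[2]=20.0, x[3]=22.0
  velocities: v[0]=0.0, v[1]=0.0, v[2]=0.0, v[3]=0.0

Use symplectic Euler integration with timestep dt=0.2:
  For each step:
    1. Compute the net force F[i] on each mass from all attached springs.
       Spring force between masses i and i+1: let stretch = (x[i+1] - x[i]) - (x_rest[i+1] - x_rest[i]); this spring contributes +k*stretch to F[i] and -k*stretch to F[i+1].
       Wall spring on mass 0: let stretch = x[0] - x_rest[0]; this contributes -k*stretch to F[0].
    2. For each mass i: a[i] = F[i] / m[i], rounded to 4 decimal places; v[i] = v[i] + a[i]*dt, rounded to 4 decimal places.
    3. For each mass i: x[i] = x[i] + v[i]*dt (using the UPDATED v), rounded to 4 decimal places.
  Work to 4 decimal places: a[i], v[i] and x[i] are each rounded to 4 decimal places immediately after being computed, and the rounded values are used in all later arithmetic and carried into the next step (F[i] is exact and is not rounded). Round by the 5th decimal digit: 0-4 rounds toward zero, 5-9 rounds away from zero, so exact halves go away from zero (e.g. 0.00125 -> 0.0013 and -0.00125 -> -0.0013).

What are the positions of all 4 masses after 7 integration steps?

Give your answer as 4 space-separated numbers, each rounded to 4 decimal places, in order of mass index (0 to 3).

Step 0: x=[4.0000 10.0000 20.0000 22.0000] v=[0.0000 0.0000 0.0000 0.0000]
Step 1: x=[4.3200 10.6400 18.7200 22.6400] v=[1.6000 3.2000 -6.4000 3.2000]
Step 2: x=[4.9600 11.5616 16.7744 23.6128] v=[3.2000 4.6080 -9.7280 4.8640]
Step 3: x=[5.8627 12.2610 15.0889 24.4515] v=[4.5133 3.4970 -8.4275 4.1933]
Step 4: x=[6.8511 12.3891 14.4490 24.7521] v=[4.9418 0.6407 -3.1997 1.5032]
Step 5: x=[7.6294 11.9607 15.1280 24.3642] v=[3.8913 -2.1418 3.3949 -1.9393]
Step 6: x=[7.8800 11.3461 16.7780 23.4585] v=[1.2528 -3.0730 8.2500 -4.5283]
Step 7: x=[7.4243 11.0460 18.6278 22.4440] v=[-2.2783 -1.5004 9.2489 -5.0727]

Answer: 7.4243 11.0460 18.6278 22.4440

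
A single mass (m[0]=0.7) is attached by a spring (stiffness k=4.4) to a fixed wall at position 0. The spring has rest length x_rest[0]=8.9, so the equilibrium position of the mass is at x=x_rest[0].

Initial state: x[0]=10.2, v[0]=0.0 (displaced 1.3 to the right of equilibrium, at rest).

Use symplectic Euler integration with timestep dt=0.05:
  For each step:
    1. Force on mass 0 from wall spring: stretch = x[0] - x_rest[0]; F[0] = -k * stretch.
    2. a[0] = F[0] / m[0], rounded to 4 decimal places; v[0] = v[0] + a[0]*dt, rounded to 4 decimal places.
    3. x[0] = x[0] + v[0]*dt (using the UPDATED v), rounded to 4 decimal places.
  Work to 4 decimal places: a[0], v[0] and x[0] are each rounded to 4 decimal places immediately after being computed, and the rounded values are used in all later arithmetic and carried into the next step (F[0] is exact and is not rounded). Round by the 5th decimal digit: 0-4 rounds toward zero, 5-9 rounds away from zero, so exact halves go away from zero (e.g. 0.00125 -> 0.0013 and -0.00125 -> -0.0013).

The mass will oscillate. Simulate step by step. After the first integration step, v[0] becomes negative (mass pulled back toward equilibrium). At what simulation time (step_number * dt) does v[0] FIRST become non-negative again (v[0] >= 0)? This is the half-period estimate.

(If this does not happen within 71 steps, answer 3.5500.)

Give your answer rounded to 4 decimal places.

Step 0: x=[10.2000] v=[0.0000]
Step 1: x=[10.1796] v=[-0.4086]
Step 2: x=[10.1391] v=[-0.8108]
Step 3: x=[10.0791] v=[-1.2002]
Step 4: x=[10.0006] v=[-1.5708]
Step 5: x=[9.9048] v=[-1.9167]
Step 6: x=[9.7932] v=[-2.2325]
Step 7: x=[9.6675] v=[-2.5132]
Step 8: x=[9.5298] v=[-2.7544]
Step 9: x=[9.3822] v=[-2.9523]
Step 10: x=[9.2270] v=[-3.1039]
Step 11: x=[9.0667] v=[-3.2067]
Step 12: x=[8.9037] v=[-3.2591]
Step 13: x=[8.7407] v=[-3.2603]
Step 14: x=[8.5802] v=[-3.2102]
Step 15: x=[8.4247] v=[-3.1097]
Step 16: x=[8.2767] v=[-2.9603]
Step 17: x=[8.1385] v=[-2.7644]
Step 18: x=[8.0122] v=[-2.5251]
Step 19: x=[7.8999] v=[-2.2461]
Step 20: x=[7.8033] v=[-1.9318]
Step 21: x=[7.7239] v=[-1.5871]
Step 22: x=[7.6630] v=[-1.2175]
Step 23: x=[7.6216] v=[-0.8287]
Step 24: x=[7.6003] v=[-0.4269]
Step 25: x=[7.5994] v=[-0.0184]
Step 26: x=[7.6189] v=[0.3904]
First v>=0 after going negative at step 26, time=1.3000

Answer: 1.3000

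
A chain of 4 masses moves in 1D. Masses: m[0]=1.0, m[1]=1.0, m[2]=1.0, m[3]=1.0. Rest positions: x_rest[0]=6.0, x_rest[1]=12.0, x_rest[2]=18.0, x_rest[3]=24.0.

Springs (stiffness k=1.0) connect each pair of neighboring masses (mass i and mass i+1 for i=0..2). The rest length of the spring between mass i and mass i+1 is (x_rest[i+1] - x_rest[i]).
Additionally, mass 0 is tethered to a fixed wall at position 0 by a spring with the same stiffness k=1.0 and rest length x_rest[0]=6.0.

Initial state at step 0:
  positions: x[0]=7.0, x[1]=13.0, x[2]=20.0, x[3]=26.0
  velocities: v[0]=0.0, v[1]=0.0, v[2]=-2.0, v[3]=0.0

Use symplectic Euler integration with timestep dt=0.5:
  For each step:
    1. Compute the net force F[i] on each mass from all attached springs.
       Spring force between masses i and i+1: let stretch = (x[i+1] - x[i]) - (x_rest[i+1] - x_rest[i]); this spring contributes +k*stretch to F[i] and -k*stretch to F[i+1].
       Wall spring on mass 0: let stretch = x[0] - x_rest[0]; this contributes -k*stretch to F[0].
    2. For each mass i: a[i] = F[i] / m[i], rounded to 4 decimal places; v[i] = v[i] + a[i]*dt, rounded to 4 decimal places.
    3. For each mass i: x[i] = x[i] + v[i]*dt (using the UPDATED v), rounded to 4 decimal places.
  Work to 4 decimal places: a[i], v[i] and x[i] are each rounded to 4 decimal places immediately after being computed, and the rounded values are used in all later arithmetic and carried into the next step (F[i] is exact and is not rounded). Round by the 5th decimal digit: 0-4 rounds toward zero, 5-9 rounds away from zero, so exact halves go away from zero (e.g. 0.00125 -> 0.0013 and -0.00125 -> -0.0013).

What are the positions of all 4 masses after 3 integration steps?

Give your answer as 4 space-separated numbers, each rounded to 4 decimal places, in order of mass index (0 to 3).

Step 0: x=[7.0000 13.0000 20.0000 26.0000] v=[0.0000 0.0000 -2.0000 0.0000]
Step 1: x=[6.7500 13.2500 18.7500 26.0000] v=[-0.5000 0.5000 -2.5000 0.0000]
Step 2: x=[6.4375 13.2500 17.9375 25.6875] v=[-0.6250 0.0000 -1.6250 -0.6250]
Step 3: x=[6.2188 12.7188 17.8906 24.9375] v=[-0.4375 -1.0625 -0.0938 -1.5000]

Answer: 6.2188 12.7188 17.8906 24.9375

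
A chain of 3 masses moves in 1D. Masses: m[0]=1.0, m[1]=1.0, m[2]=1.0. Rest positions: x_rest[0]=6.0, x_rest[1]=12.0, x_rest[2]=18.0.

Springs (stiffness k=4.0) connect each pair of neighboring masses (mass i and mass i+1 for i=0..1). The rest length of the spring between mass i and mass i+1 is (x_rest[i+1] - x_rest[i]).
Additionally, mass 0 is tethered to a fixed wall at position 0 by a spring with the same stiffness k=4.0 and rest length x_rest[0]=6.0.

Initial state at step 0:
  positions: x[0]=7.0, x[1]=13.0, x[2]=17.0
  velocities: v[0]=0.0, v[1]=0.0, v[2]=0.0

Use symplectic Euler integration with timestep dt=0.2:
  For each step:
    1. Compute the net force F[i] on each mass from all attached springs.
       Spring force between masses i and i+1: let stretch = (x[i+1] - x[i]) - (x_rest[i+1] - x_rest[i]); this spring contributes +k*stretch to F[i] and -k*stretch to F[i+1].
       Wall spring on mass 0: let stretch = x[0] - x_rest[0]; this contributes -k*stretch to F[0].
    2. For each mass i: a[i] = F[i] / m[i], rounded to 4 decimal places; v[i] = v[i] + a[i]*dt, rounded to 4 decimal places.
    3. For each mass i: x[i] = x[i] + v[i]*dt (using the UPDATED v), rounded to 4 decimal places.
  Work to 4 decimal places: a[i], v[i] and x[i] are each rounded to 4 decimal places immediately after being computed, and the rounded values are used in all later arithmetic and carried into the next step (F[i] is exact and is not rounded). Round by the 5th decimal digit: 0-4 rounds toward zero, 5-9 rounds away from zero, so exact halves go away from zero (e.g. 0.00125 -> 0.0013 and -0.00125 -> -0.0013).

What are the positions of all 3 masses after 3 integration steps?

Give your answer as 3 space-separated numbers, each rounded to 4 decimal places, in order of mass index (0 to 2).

Answer: 6.0605 11.6627 18.4449

Derivation:
Step 0: x=[7.0000 13.0000 17.0000] v=[0.0000 0.0000 0.0000]
Step 1: x=[6.8400 12.6800 17.3200] v=[-0.8000 -1.6000 1.6000]
Step 2: x=[6.5200 12.1680 17.8576] v=[-1.6000 -2.5600 2.6880]
Step 3: x=[6.0605 11.6627 18.4449] v=[-2.2976 -2.5267 2.9363]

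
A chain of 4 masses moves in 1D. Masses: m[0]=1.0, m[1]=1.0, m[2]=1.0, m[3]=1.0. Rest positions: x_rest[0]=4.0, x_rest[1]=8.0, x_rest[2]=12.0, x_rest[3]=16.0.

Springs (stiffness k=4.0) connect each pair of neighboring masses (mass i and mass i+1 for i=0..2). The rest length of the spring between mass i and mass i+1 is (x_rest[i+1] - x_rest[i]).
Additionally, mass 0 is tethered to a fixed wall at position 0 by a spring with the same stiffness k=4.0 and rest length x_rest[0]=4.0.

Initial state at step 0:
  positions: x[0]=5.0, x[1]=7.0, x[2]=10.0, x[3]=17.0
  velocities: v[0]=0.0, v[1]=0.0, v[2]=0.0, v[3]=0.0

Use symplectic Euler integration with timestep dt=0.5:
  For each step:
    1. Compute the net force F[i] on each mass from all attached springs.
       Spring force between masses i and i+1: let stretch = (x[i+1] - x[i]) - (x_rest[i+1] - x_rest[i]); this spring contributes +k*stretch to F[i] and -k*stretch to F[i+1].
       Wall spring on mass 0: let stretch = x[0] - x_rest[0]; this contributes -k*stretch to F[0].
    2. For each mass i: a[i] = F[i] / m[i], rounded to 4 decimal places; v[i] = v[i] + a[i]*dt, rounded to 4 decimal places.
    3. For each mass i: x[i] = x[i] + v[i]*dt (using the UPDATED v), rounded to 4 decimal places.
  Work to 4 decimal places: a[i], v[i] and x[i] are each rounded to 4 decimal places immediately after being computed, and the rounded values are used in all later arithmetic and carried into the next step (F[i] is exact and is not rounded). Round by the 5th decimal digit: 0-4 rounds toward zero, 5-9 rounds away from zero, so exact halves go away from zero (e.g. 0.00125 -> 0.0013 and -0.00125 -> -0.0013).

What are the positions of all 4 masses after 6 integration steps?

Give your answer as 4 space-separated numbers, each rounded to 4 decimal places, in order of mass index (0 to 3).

Step 0: x=[5.0000 7.0000 10.0000 17.0000] v=[0.0000 0.0000 0.0000 0.0000]
Step 1: x=[2.0000 8.0000 14.0000 14.0000] v=[-6.0000 2.0000 8.0000 -6.0000]
Step 2: x=[3.0000 9.0000 12.0000 15.0000] v=[2.0000 2.0000 -4.0000 2.0000]
Step 3: x=[7.0000 7.0000 10.0000 17.0000] v=[8.0000 -4.0000 -4.0000 4.0000]
Step 4: x=[4.0000 8.0000 12.0000 16.0000] v=[-6.0000 2.0000 4.0000 -2.0000]
Step 5: x=[1.0000 9.0000 14.0000 15.0000] v=[-6.0000 2.0000 4.0000 -2.0000]
Step 6: x=[5.0000 7.0000 12.0000 17.0000] v=[8.0000 -4.0000 -4.0000 4.0000]

Answer: 5.0000 7.0000 12.0000 17.0000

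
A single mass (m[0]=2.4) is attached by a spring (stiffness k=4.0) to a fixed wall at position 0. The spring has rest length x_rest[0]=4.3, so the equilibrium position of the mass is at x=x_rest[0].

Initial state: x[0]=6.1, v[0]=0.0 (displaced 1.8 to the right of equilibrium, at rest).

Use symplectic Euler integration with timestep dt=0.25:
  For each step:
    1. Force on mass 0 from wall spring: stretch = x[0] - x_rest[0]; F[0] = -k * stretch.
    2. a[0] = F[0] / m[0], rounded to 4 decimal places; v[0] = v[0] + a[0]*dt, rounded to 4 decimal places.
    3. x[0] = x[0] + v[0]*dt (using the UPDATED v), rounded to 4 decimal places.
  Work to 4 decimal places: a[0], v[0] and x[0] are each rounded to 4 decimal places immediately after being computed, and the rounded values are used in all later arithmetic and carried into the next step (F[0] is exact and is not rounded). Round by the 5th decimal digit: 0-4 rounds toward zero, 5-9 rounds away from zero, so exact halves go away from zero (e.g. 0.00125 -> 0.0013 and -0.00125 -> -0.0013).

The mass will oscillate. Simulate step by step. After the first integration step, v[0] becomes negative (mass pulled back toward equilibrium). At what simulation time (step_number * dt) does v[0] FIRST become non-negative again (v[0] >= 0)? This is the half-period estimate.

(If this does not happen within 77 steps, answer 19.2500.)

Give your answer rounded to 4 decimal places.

Step 0: x=[6.1000] v=[0.0000]
Step 1: x=[5.9125] v=[-0.7500]
Step 2: x=[5.5570] v=[-1.4219]
Step 3: x=[5.0706] v=[-1.9457]
Step 4: x=[4.5039] v=[-2.2668]
Step 5: x=[3.9160] v=[-2.3518]
Step 6: x=[3.3681] v=[-2.1918]
Step 7: x=[2.9172] v=[-1.8035]
Step 8: x=[2.6104] v=[-1.2273]
Step 9: x=[2.4796] v=[-0.5233]
Step 10: x=[2.5384] v=[0.2352]
First v>=0 after going negative at step 10, time=2.5000

Answer: 2.5000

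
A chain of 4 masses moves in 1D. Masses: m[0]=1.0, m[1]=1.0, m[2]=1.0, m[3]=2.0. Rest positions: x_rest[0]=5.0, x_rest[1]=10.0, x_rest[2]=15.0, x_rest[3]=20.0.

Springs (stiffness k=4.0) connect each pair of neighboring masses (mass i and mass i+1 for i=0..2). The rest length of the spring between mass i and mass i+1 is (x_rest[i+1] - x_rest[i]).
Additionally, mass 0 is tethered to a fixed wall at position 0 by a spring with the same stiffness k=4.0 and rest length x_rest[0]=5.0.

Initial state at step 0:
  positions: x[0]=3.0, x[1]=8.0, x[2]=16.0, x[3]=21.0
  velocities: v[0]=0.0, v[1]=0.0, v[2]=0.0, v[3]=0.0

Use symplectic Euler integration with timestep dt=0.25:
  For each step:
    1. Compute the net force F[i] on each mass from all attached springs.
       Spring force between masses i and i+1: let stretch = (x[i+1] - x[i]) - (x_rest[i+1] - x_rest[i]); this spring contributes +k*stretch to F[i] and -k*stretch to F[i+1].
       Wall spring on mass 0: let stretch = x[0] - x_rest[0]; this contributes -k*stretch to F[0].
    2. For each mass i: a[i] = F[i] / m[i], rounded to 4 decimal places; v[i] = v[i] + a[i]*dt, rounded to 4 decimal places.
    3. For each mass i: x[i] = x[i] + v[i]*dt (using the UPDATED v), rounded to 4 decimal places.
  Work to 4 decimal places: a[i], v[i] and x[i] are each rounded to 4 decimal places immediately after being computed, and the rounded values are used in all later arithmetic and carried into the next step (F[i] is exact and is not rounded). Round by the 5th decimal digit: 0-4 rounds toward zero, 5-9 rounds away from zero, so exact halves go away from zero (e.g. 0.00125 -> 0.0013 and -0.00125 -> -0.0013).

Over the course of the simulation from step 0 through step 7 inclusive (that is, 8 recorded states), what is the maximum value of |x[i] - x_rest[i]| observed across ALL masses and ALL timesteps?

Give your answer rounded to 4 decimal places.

Step 0: x=[3.0000 8.0000 16.0000 21.0000] v=[0.0000 0.0000 0.0000 0.0000]
Step 1: x=[3.5000 8.7500 15.2500 21.0000] v=[2.0000 3.0000 -3.0000 0.0000]
Step 2: x=[4.4375 9.8125 14.3125 20.9063] v=[3.7500 4.2500 -3.7500 -0.3750]
Step 3: x=[5.6094 10.6563 13.8985 20.6133] v=[4.6875 3.3750 -1.6562 -1.1719]
Step 4: x=[6.6407 11.0489 14.3526 20.1060] v=[4.1250 1.5703 1.8164 -2.0293]
Step 5: x=[7.1138 11.1654 15.4191 19.5045] v=[1.8925 0.4658 4.2661 -2.4060]
Step 6: x=[6.8214 11.3324 16.4436 19.0173] v=[-1.1697 0.6679 4.0978 -1.9487]
Step 7: x=[5.9514 11.6494 16.8337 18.8334] v=[-3.4801 1.2681 1.5603 -0.7356]
Max displacement = 2.1138

Answer: 2.1138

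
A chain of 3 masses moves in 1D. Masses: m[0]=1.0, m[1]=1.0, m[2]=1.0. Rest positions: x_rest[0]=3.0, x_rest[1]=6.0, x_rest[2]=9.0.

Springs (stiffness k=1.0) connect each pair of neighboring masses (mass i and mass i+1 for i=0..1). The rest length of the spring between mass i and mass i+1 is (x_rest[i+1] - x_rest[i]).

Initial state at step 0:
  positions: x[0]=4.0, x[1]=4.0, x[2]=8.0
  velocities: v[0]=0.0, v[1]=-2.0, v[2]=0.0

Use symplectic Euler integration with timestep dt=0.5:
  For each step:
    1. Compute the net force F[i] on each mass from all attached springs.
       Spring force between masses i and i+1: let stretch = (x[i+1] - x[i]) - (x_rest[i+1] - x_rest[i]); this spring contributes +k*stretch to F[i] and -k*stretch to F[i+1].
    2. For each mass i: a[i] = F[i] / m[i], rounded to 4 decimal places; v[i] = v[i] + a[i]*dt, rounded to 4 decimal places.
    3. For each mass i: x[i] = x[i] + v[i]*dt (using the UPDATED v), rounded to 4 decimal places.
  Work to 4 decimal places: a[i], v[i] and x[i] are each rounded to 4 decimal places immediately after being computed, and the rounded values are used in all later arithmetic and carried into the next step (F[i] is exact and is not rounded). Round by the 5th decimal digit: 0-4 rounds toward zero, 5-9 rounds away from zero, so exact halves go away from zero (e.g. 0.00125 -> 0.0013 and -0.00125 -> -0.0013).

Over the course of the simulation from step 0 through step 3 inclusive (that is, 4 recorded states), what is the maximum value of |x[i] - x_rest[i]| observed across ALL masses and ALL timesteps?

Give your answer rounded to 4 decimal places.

Step 0: x=[4.0000 4.0000 8.0000] v=[0.0000 -2.0000 0.0000]
Step 1: x=[3.2500 4.0000 7.7500] v=[-1.5000 0.0000 -0.5000]
Step 2: x=[1.9375 4.7500 7.3125] v=[-2.6250 1.5000 -0.8750]
Step 3: x=[0.5781 5.4375 6.9844] v=[-2.7188 1.3750 -0.6563]
Max displacement = 2.4219

Answer: 2.4219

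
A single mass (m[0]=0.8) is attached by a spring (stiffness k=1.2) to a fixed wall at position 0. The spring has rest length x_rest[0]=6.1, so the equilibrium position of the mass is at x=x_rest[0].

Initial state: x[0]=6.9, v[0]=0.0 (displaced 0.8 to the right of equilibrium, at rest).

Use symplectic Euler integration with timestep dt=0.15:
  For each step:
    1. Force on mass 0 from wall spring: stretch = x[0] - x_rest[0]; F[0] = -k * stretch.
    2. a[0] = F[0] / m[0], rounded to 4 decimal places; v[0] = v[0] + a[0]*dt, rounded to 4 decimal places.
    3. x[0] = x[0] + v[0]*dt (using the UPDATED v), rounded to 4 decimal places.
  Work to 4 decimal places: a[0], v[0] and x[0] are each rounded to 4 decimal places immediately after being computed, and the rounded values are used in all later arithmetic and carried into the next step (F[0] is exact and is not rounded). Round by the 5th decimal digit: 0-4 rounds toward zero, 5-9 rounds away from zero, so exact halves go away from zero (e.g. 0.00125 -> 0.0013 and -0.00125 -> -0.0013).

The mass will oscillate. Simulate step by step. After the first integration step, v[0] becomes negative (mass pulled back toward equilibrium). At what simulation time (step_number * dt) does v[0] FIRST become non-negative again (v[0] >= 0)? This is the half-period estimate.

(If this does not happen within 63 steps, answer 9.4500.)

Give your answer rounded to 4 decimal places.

Step 0: x=[6.9000] v=[0.0000]
Step 1: x=[6.8730] v=[-0.1800]
Step 2: x=[6.8199] v=[-0.3539]
Step 3: x=[6.7425] v=[-0.5159]
Step 4: x=[6.6434] v=[-0.6605]
Step 5: x=[6.5260] v=[-0.7828]
Step 6: x=[6.3942] v=[-0.8787]
Step 7: x=[6.2525] v=[-0.9449]
Step 8: x=[6.1056] v=[-0.9792]
Step 9: x=[5.9585] v=[-0.9805]
Step 10: x=[5.8162] v=[-0.9487]
Step 11: x=[5.6835] v=[-0.8848]
Step 12: x=[5.5648] v=[-0.7911]
Step 13: x=[5.4642] v=[-0.6707]
Step 14: x=[5.3851] v=[-0.5276]
Step 15: x=[5.3301] v=[-0.3667]
Step 16: x=[5.3011] v=[-0.1935]
Step 17: x=[5.2990] v=[-0.0137]
Step 18: x=[5.3240] v=[0.1665]
First v>=0 after going negative at step 18, time=2.7000

Answer: 2.7000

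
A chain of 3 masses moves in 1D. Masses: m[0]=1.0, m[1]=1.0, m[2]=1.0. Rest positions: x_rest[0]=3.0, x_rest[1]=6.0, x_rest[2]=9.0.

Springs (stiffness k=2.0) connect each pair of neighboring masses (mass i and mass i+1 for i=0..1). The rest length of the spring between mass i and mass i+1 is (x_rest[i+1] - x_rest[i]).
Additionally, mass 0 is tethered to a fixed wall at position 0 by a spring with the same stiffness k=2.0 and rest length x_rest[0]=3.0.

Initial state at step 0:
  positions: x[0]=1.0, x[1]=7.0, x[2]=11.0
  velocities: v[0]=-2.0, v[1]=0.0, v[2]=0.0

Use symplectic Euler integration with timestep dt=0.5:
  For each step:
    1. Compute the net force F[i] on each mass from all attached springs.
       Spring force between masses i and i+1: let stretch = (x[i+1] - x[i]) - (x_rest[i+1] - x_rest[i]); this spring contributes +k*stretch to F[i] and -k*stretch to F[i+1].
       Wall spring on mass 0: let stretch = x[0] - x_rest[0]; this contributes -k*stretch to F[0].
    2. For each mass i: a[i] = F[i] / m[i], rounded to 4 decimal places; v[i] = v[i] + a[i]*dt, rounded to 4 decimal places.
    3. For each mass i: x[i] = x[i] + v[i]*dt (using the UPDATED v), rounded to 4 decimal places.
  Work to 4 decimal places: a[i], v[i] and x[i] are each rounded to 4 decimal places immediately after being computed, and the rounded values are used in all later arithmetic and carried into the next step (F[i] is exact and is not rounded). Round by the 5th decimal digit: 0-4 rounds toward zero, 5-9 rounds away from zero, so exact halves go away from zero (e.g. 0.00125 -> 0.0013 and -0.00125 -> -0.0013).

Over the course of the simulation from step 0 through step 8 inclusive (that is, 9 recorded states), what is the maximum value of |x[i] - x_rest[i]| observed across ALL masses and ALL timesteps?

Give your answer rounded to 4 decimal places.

Answer: 2.6796

Derivation:
Step 0: x=[1.0000 7.0000 11.0000] v=[-2.0000 0.0000 0.0000]
Step 1: x=[2.5000 6.0000 10.5000] v=[3.0000 -2.0000 -1.0000]
Step 2: x=[4.5000 5.5000 9.2500] v=[4.0000 -1.0000 -2.5000]
Step 3: x=[4.7500 6.3750 7.6250] v=[0.5000 1.7500 -3.2500]
Step 4: x=[3.4375 7.0625 6.8750] v=[-2.6250 1.3750 -1.5000]
Step 5: x=[2.2188 5.8438 7.7188] v=[-2.4375 -2.4375 1.6875]
Step 6: x=[1.7032 3.7501 9.1251] v=[-1.0313 -4.1875 2.8125]
Step 7: x=[1.3594 3.3204 9.3439] v=[-0.6876 -0.8594 0.4375]
Step 8: x=[1.3164 4.9220 8.0509] v=[-0.0860 3.2031 -2.5860]
Max displacement = 2.6796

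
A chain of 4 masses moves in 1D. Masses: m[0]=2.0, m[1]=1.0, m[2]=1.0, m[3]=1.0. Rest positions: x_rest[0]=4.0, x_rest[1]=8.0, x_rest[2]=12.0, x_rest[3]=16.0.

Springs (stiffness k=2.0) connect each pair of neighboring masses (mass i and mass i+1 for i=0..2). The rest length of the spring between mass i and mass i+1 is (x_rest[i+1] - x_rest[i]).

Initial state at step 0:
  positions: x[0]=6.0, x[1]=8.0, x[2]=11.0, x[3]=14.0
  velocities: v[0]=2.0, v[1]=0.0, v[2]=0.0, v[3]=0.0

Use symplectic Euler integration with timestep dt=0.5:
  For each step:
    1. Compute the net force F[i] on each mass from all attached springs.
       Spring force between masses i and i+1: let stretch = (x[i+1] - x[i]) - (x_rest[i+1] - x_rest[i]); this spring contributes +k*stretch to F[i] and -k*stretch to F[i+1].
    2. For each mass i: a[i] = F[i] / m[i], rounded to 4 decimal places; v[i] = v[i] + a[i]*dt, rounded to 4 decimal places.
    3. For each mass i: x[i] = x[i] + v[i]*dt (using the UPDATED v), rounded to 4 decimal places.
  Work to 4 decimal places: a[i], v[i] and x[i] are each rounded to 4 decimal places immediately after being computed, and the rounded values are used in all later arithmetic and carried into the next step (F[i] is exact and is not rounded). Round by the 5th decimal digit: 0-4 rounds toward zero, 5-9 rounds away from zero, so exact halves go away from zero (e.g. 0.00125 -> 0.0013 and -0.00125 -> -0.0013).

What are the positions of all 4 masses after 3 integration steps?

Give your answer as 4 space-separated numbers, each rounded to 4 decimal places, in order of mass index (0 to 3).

Answer: 6.1875 9.7500 12.7500 16.1250

Derivation:
Step 0: x=[6.0000 8.0000 11.0000 14.0000] v=[2.0000 0.0000 0.0000 0.0000]
Step 1: x=[6.5000 8.5000 11.0000 14.5000] v=[1.0000 1.0000 0.0000 1.0000]
Step 2: x=[6.5000 9.2500 11.5000 15.2500] v=[0.0000 1.5000 1.0000 1.5000]
Step 3: x=[6.1875 9.7500 12.7500 16.1250] v=[-0.6250 1.0000 2.5000 1.7500]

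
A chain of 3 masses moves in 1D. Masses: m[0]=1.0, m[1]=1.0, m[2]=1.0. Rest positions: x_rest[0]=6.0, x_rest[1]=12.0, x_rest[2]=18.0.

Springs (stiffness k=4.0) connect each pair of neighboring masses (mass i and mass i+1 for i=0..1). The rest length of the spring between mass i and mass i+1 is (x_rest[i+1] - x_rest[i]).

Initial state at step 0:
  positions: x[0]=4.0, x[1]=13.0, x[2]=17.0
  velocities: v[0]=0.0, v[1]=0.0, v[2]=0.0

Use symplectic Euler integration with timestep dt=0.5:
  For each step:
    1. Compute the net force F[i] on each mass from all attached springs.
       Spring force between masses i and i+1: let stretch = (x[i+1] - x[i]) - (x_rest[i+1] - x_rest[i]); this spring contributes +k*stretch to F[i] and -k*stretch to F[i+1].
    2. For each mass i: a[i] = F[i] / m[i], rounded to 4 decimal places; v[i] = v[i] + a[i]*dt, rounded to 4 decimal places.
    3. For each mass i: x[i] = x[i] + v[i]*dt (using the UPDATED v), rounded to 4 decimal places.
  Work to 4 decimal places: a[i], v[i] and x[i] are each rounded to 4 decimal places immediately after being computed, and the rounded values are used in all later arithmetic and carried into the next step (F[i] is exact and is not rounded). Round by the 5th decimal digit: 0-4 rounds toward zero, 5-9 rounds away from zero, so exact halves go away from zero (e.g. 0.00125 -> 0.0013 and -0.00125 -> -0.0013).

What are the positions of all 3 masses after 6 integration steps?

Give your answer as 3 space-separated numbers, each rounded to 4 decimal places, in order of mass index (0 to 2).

Answer: 4.0000 13.0000 17.0000

Derivation:
Step 0: x=[4.0000 13.0000 17.0000] v=[0.0000 0.0000 0.0000]
Step 1: x=[7.0000 8.0000 19.0000] v=[6.0000 -10.0000 4.0000]
Step 2: x=[5.0000 13.0000 16.0000] v=[-4.0000 10.0000 -6.0000]
Step 3: x=[5.0000 13.0000 16.0000] v=[0.0000 0.0000 0.0000]
Step 4: x=[7.0000 8.0000 19.0000] v=[4.0000 -10.0000 6.0000]
Step 5: x=[4.0000 13.0000 17.0000] v=[-6.0000 10.0000 -4.0000]
Step 6: x=[4.0000 13.0000 17.0000] v=[0.0000 0.0000 0.0000]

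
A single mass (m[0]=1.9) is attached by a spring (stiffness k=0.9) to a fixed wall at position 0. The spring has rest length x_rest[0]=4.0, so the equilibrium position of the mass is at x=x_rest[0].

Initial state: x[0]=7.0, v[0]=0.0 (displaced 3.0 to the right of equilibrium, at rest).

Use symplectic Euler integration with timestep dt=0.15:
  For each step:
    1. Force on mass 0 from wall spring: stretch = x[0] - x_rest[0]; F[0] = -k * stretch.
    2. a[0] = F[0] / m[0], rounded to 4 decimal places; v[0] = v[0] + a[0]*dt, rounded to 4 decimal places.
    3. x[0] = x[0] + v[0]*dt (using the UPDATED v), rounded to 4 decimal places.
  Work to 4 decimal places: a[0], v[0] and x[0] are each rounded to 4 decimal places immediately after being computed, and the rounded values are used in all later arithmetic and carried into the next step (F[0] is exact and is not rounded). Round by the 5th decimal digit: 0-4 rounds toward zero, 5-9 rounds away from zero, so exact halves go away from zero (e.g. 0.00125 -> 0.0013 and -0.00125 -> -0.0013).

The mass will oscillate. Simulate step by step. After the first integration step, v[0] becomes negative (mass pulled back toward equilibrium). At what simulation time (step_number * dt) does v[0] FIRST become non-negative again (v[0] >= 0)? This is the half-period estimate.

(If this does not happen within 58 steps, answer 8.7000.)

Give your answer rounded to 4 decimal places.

Step 0: x=[7.0000] v=[0.0000]
Step 1: x=[6.9680] v=[-0.2132]
Step 2: x=[6.9044] v=[-0.4241]
Step 3: x=[6.8098] v=[-0.6305]
Step 4: x=[6.6853] v=[-0.8302]
Step 5: x=[6.5322] v=[-1.0210]
Step 6: x=[6.3521] v=[-1.2009]
Step 7: x=[6.1469] v=[-1.3680]
Step 8: x=[5.9188] v=[-1.5206]
Step 9: x=[5.6703] v=[-1.6569]
Step 10: x=[5.4040] v=[-1.7756]
Step 11: x=[5.1227] v=[-1.8754]
Step 12: x=[4.8294] v=[-1.9552]
Step 13: x=[4.5273] v=[-2.0141]
Step 14: x=[4.2196] v=[-2.0516]
Step 15: x=[3.9095] v=[-2.0672]
Step 16: x=[3.6004] v=[-2.0608]
Step 17: x=[3.2955] v=[-2.0324]
Step 18: x=[2.9982] v=[-1.9823]
Step 19: x=[2.7115] v=[-1.9111]
Step 20: x=[2.4386] v=[-1.8196]
Step 21: x=[2.1823] v=[-1.7087]
Step 22: x=[1.9454] v=[-1.5796]
Step 23: x=[1.7304] v=[-1.4336]
Step 24: x=[1.5396] v=[-1.2723]
Step 25: x=[1.3750] v=[-1.0975]
Step 26: x=[1.2384] v=[-0.9110]
Step 27: x=[1.1312] v=[-0.7148]
Step 28: x=[1.0546] v=[-0.5110]
Step 29: x=[1.0093] v=[-0.3017]
Step 30: x=[0.9959] v=[-0.0892]
Step 31: x=[1.0145] v=[0.1243]
First v>=0 after going negative at step 31, time=4.6500

Answer: 4.6500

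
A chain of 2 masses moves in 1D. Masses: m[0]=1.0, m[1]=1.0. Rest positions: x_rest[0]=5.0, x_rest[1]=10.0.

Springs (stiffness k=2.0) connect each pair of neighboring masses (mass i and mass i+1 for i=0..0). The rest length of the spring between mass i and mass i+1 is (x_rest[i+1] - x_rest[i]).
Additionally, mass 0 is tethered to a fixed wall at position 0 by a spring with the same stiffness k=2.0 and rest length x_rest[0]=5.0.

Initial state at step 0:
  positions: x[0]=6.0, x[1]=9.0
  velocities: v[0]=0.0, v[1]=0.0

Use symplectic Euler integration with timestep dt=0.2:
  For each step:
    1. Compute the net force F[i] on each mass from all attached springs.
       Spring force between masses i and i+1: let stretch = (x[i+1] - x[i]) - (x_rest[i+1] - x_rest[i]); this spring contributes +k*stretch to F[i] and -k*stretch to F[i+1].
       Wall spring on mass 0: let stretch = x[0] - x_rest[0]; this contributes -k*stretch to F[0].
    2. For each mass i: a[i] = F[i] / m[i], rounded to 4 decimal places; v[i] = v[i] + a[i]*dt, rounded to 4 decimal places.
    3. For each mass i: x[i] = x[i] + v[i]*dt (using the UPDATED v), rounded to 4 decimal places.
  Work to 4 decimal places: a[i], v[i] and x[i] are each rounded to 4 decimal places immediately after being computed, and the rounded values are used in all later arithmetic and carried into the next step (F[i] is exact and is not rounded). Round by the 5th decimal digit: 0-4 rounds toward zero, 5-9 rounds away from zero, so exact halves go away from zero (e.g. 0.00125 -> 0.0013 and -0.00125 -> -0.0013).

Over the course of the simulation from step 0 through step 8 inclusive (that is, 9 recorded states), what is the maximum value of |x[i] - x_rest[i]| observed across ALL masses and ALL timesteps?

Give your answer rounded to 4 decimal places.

Answer: 1.2629

Derivation:
Step 0: x=[6.0000 9.0000] v=[0.0000 0.0000]
Step 1: x=[5.7600 9.1600] v=[-1.2000 0.8000]
Step 2: x=[5.3312 9.4480] v=[-2.1440 1.4400]
Step 3: x=[4.8052 9.8067] v=[-2.6298 1.7933]
Step 4: x=[4.2949 10.1652] v=[-2.5513 1.7927]
Step 5: x=[3.9107 10.4541] v=[-1.9211 1.4446]
Step 6: x=[3.7371 10.6195] v=[-0.8680 0.8272]
Step 7: x=[3.8151 10.6343] v=[0.3901 0.0742]
Step 8: x=[4.1334 10.5036] v=[1.5917 -0.6535]
Max displacement = 1.2629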